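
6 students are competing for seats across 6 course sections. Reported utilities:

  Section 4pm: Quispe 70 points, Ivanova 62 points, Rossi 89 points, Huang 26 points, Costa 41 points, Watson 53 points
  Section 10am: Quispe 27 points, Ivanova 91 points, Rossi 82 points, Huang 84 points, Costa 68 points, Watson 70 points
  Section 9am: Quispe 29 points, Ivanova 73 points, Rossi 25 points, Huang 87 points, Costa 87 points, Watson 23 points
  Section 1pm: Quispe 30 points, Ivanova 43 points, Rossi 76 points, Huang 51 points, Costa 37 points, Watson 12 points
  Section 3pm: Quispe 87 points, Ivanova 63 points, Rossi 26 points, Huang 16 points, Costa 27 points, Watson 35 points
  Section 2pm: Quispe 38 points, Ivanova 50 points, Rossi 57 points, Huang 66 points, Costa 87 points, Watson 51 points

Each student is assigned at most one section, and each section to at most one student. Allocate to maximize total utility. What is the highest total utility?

Treat this as an assignment problem: match each student to one section.
Optimal: Quispe→Section 3pm (87 points), Ivanova→Section 10am (91 points), Rossi→Section 1pm (76 points), Huang→Section 9am (87 points), Costa→Section 2pm (87 points), Watson→Section 4pm (53 points) — total 87+91+76+87+87+53 = 481 points.
Swapping Costa↔Ivanova (Costa→Section 10am 68 points, Ivanova→Section 2pm 50 points) loses 60.

Max total: 481 points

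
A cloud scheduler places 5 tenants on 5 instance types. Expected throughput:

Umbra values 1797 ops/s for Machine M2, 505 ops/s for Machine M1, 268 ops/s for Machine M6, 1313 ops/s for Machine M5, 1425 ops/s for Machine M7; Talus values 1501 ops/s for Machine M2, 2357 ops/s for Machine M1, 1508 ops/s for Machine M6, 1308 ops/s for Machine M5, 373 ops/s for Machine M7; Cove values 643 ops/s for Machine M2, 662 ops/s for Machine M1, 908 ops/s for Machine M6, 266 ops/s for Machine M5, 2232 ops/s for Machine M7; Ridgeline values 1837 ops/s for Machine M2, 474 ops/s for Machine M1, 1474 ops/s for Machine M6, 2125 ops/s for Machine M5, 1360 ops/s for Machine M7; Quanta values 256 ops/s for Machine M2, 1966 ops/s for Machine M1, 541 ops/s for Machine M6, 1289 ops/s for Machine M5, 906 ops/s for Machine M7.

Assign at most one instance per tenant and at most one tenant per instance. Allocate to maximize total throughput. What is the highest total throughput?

Maximum total: 9628 ops/s

Treat this as an assignment problem: match each tenant to one instance.
Optimal: Umbra→Machine M2 (1797 ops/s), Talus→Machine M6 (1508 ops/s), Cove→Machine M7 (2232 ops/s), Ridgeline→Machine M5 (2125 ops/s), Quanta→Machine M1 (1966 ops/s) — total 1797+1508+2232+2125+1966 = 9628 ops/s.
Next-best assignment: Umbra→Machine M2, Talus→Machine M1, Cove→Machine M7, Ridgeline→Machine M6, Quanta→Machine M5 = 9149 ops/s.
Swapping Talus↔Quanta (Talus→Machine M1 2357 ops/s, Quanta→Machine M6 541 ops/s) loses 576.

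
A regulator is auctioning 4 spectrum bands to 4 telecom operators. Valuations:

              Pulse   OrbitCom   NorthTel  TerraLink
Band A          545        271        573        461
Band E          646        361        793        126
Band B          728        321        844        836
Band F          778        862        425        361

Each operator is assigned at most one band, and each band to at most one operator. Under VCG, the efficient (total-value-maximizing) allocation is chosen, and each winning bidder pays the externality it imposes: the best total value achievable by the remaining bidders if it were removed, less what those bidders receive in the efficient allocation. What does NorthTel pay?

Efficient allocation: Pulse→Band A ($545M), OrbitCom→Band F ($862M), NorthTel→Band E ($793M), TerraLink→Band B ($836M); total welfare W = $3036M.
NorthTel receives Band E at value $793M, so the others get W − 793 = $2243M.
Without NorthTel: best allocation of the remaining 3 bidders over all 4 bands is Pulse→Band E ($646M), OrbitCom→Band F ($862M), TerraLink→Band B ($836M), total $2344M.
VCG payment = (others' best without NorthTel) − (others' welfare with NorthTel) = 2344 − 2243 = $101M.

NorthTel pays $101M.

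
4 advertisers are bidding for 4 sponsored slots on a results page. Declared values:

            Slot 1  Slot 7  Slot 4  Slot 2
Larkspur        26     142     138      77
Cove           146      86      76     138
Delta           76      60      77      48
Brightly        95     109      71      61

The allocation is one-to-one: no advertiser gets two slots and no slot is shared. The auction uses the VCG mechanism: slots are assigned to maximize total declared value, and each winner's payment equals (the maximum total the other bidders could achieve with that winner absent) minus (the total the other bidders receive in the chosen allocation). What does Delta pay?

Efficient allocation: Larkspur→Slot 4 ($138), Cove→Slot 2 ($138), Delta→Slot 1 ($76), Brightly→Slot 7 ($109); total welfare W = $461.
Delta receives Slot 1 at value $76, so the others get W − 76 = $385.
Without Delta: best allocation of the remaining 3 bidders over all 4 slots is Larkspur→Slot 4 ($138), Cove→Slot 1 ($146), Brightly→Slot 7 ($109), total $393.
VCG payment = (others' best without Delta) − (others' welfare with Delta) = 393 − 385 = $8.

Delta pays $8.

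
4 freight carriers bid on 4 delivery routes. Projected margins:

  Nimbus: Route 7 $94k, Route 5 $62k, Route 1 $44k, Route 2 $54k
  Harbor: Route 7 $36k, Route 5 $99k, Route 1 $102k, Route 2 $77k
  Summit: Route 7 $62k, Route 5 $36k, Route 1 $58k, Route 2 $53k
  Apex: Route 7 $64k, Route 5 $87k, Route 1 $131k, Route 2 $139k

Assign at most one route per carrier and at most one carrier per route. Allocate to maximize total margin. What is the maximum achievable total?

Max total: $390k

This is a one-to-one assignment (maximum-weight bipartite matching).
Optimal: Nimbus→Route 7 ($94k), Harbor→Route 5 ($99k), Summit→Route 1 ($58k), Apex→Route 2 ($139k) — total 94+99+58+139 = $390k.
Max-entry greedy (repeatedly take the single best remaining cell) gives $371k, worse by 19.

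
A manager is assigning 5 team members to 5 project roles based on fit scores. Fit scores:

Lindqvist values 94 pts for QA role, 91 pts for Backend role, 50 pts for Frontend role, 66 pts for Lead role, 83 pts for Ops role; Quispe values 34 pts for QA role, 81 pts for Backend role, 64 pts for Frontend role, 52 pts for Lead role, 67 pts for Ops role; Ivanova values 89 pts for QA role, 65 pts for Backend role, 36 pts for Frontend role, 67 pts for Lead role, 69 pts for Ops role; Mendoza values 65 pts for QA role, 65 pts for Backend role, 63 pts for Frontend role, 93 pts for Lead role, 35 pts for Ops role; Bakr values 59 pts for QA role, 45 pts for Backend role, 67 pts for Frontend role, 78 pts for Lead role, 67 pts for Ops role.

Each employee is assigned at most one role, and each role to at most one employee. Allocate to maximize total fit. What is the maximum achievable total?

Max total: 413 pts

Optimal: Lindqvist→Ops role (83 pts), Quispe→Backend role (81 pts), Ivanova→QA role (89 pts), Mendoza→Lead role (93 pts), Bakr→Frontend role (67 pts) — total 83+81+89+93+67 = 413 pts.
Column-greedy (each role in turn goes to its best remaining employee) gives 404 pts, worse by 9.
Next-best assignment: Lindqvist→Backend role, Quispe→Ops role, Ivanova→QA role, Mendoza→Lead role, Bakr→Frontend role = 407 pts.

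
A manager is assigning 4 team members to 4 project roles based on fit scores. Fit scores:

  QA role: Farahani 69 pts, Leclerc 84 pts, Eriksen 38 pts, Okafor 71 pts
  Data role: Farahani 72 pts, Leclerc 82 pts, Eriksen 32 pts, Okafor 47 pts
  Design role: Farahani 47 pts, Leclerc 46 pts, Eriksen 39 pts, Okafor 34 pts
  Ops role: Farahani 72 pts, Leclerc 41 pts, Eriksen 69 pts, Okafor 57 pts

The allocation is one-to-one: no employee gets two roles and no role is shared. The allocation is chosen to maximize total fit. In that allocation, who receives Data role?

Leclerc receives Data role.

Optimal: Farahani→Design role (47 pts), Leclerc→Data role (82 pts), Eriksen→Ops role (69 pts), Okafor→QA role (71 pts) — total 47+82+69+71 = 269 pts.
Row-greedy (each employee in turn takes its best remaining role) gives 259 pts, worse by 10.
Next-best assignment: Farahani→Ops role, Leclerc→Data role, Eriksen→Design role, Okafor→QA role = 264 pts.
No other one-to-one assignment exceeds 269 pts.
Leclerc's own top role is QA role (84 pts), but forcing Leclerc→QA role and reassigning the rest optimally gives only 259 pts — worse by 10.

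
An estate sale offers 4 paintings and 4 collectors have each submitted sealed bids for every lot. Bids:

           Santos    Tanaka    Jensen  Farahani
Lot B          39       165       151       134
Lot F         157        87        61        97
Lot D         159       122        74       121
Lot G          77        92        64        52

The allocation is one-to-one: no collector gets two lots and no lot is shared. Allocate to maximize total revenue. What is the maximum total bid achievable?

Treat this as an assignment problem: match each collector to one lot.
Optimal: Santos→Lot F ($157), Tanaka→Lot G ($92), Jensen→Lot B ($151), Farahani→Lot D ($121) — total 157+92+151+121 = $521.
Column-greedy (each lot in turn goes to its best remaining collector) gives $507, worse by 14.

Maximum total: $521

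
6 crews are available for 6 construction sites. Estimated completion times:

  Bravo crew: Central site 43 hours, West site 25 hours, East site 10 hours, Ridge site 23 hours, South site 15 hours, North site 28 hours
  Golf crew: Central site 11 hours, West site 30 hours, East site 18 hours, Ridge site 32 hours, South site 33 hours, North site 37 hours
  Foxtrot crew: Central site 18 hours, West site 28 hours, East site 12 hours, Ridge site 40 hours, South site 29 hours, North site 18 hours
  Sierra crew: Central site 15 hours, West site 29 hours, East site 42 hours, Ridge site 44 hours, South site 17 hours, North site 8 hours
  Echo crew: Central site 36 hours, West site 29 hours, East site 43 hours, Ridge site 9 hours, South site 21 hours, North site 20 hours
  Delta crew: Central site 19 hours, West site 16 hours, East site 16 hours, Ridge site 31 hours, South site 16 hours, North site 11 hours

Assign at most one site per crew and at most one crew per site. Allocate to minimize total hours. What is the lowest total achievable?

Minimum total: 71 hours

Optimal: Bravo crew→South site (15 hours), Golf crew→Central site (11 hours), Foxtrot crew→East site (12 hours), Sierra crew→North site (8 hours), Echo crew→Ridge site (9 hours), Delta crew→West site (16 hours) — total 15+11+12+8+9+16 = 71 hours.
Column-greedy (each site in turn goes to its cheapest remaining crew) gives 81 hours, worse by 10.
Next-best assignment: Bravo crew→West site, Golf crew→Central site, Foxtrot crew→East site, Sierra crew→North site, Echo crew→Ridge site, Delta crew→South site = 81 hours.
Swapping Foxtrot crew↔Golf crew (Foxtrot crew→Central site 18 hours, Golf crew→East site 18 hours) adds 13.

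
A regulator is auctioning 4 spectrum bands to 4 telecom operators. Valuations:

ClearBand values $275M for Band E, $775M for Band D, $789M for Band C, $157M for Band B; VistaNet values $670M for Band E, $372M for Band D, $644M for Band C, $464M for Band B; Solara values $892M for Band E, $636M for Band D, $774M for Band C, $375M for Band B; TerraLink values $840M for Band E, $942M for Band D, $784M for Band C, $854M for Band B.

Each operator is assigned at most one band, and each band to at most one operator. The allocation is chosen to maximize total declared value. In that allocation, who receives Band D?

ClearBand receives Band D.

Optimal: ClearBand→Band D ($775M), VistaNet→Band C ($644M), Solara→Band E ($892M), TerraLink→Band B ($854M) — total 775+644+892+854 = $3165M.
Max-entry greedy (repeatedly take the single best remaining cell) gives $3087M, worse by 78.
Checked against all permutations: $3165M is optimal.
ClearBand's own top band is Band C ($789M), but forcing ClearBand→Band C and reassigning the rest optimally gives only $3087M — worse by 78.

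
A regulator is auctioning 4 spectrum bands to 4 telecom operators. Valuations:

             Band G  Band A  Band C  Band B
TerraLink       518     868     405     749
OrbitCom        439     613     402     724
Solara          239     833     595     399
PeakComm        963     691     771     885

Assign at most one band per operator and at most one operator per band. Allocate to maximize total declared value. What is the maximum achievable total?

This is the linear assignment problem.
Optimal: TerraLink→Band A ($868M), OrbitCom→Band B ($724M), Solara→Band C ($595M), PeakComm→Band G ($963M) — total 868+724+595+963 = $3150M.
Next-best assignment: TerraLink→Band B, OrbitCom→Band C, Solara→Band A, PeakComm→Band G = $2947M.
Swapping Solara↔TerraLink (Solara→Band A $833M, TerraLink→Band C $405M) loses 225.

Max total: $3150M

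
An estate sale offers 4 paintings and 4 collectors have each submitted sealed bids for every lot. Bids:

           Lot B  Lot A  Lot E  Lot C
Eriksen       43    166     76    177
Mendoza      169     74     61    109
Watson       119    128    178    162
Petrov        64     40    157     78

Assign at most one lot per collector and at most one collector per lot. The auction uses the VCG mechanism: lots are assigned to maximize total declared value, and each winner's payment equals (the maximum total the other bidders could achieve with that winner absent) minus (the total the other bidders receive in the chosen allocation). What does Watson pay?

Efficient allocation: Eriksen→Lot A ($166), Mendoza→Lot B ($169), Watson→Lot C ($162), Petrov→Lot E ($157); total welfare W = $654.
Watson receives Lot C at value $162, so the others get W − 162 = $492.
Without Watson: best allocation of the remaining 3 bidders over all 4 lots is Eriksen→Lot C ($177), Mendoza→Lot B ($169), Petrov→Lot E ($157), total $503.
VCG payment = (others' best without Watson) − (others' welfare with Watson) = 503 − 492 = $11.

Watson pays $11.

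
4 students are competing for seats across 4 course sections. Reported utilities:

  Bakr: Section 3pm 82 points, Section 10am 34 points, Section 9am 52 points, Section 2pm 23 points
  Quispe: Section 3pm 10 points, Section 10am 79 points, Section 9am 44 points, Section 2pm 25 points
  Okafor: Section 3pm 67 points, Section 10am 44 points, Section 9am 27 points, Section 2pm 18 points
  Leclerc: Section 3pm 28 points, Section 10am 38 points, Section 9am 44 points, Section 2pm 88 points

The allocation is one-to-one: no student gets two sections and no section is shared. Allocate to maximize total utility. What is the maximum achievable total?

Optimal: Bakr→Section 9am (52 points), Quispe→Section 10am (79 points), Okafor→Section 3pm (67 points), Leclerc→Section 2pm (88 points) — total 52+79+67+88 = 286 points.
Row-greedy (each student in turn takes its best remaining section) gives 276 points, worse by 10.
Swapping Bakr↔Leclerc (Bakr→Section 2pm 23 points, Leclerc→Section 9am 44 points) loses 73.

Maximum total: 286 points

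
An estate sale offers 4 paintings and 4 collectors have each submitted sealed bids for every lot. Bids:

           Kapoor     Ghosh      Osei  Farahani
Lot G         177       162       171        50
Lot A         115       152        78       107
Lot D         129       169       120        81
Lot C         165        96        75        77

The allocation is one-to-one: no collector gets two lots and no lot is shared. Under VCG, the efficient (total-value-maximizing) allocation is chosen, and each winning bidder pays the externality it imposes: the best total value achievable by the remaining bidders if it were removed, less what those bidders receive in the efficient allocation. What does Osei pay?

Osei pays $12.

Efficient allocation: Kapoor→Lot C ($165), Ghosh→Lot D ($169), Osei→Lot G ($171), Farahani→Lot A ($107); total welfare W = $612.
Osei receives Lot G at value $171, so the others get W − 171 = $441.
Without Osei: best allocation of the remaining 3 bidders over all 4 lots is Kapoor→Lot G ($177), Ghosh→Lot D ($169), Farahani→Lot A ($107), total $453.
VCG payment = (others' best without Osei) − (others' welfare with Osei) = 453 − 441 = $12.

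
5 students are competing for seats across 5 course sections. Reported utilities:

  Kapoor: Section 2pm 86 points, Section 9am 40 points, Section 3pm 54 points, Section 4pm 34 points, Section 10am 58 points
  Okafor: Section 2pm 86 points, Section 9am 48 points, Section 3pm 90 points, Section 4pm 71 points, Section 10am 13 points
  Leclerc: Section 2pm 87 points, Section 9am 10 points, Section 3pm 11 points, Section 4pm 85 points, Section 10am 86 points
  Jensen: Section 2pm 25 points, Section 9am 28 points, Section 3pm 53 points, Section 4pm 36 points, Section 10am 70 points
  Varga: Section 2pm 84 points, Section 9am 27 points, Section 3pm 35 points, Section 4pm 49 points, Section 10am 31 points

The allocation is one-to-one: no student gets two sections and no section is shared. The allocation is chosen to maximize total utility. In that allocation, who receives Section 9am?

This is the linear assignment problem.
Optimal: Kapoor→Section 9am (40 points), Okafor→Section 3pm (90 points), Leclerc→Section 4pm (85 points), Jensen→Section 10am (70 points), Varga→Section 2pm (84 points) — total 40+90+85+70+84 = 369 points.
Max-entry greedy (repeatedly take the single best remaining cell) gives 336 points, worse by 33.
Next-best assignment: Kapoor→Section 2pm, Okafor→Section 3pm, Leclerc→Section 4pm, Jensen→Section 10am, Varga→Section 9am = 358 points.
Kapoor's own top section is Section 2pm (86 points), but forcing Kapoor→Section 2pm and reassigning the rest optimally gives only 358 points — worse by 11.

Kapoor receives Section 9am.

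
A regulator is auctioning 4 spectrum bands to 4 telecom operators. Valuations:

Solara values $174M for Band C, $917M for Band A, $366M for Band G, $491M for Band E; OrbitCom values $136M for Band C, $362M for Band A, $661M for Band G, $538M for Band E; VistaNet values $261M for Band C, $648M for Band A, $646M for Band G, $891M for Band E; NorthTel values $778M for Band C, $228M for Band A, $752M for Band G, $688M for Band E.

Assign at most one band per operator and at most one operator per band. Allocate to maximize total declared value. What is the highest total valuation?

Maximum total: $3247M

Optimal: Solara→Band A ($917M), OrbitCom→Band G ($661M), VistaNet→Band E ($891M), NorthTel→Band C ($778M) — total 917+661+891+778 = $3247M.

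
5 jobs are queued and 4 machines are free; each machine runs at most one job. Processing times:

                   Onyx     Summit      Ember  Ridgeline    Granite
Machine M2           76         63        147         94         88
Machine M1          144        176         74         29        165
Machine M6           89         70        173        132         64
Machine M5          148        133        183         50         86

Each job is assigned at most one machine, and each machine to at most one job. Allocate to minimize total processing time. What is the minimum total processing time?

Minimum total: 251 min

This is the linear assignment problem.
Optimal: Summit→Machine M2 (63 min), Ember→Machine M1 (74 min), Granite→Machine M6 (64 min), Ridgeline→Machine M5 (50 min) — total 63+74+64+50 = 251 min.
Row-greedy (each job in turn takes its cheapest remaining machine) gives 270 min, worse by 19.
Next-best assignment: Onyx→Machine M2, Ridgeline→Machine M1, Summit→Machine M6, Granite→Machine M5 = 261 min.
Every other assignment is strictly worse.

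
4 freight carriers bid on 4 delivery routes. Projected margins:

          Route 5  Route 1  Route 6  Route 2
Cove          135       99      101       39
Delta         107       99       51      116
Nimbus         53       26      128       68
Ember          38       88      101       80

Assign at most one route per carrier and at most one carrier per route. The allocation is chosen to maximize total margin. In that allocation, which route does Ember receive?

Ember receives Route 1.

Treat this as an assignment problem: match each carrier to one route.
Optimal: Cove→Route 5 ($135k), Delta→Route 2 ($116k), Nimbus→Route 6 ($128k), Ember→Route 1 ($88k) — total 135+116+128+88 = $467k.
Column-greedy (each route in turn goes to its best remaining carrier) gives $442k, worse by 25.
Next-best assignment: Cove→Route 5, Delta→Route 1, Nimbus→Route 6, Ember→Route 2 = $442k.
Ember's own top route is Route 6 ($101k), but forcing Ember→Route 6 and reassigning the rest optimally gives only $403k — worse by 64.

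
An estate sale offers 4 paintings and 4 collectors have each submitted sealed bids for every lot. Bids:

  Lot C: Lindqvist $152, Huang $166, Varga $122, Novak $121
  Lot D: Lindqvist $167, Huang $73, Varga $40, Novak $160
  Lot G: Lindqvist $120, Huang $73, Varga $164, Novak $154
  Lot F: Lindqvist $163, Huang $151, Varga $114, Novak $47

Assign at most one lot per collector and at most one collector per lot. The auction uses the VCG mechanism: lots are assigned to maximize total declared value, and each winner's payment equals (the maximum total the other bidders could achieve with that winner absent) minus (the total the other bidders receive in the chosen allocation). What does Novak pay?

Efficient allocation: Lindqvist→Lot F ($163), Huang→Lot C ($166), Varga→Lot G ($164), Novak→Lot D ($160); total welfare W = $653.
Novak receives Lot D at value $160, so the others get W − 160 = $493.
Without Novak: best allocation of the remaining 3 bidders over all 4 lots is Lindqvist→Lot D ($167), Huang→Lot C ($166), Varga→Lot G ($164), total $497.
VCG payment = (others' best without Novak) − (others' welfare with Novak) = 497 − 493 = $4.

Novak pays $4.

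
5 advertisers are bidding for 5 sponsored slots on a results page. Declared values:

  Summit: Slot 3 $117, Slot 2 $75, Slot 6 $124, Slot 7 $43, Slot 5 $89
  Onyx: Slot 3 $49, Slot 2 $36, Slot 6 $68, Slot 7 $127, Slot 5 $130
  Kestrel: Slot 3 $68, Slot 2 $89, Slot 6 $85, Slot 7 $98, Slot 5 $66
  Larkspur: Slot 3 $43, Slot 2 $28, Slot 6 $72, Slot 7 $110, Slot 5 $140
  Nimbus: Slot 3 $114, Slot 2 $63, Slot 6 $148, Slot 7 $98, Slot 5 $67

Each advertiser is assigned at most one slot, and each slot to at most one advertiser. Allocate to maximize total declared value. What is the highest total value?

Optimal: Summit→Slot 3 ($117), Onyx→Slot 7 ($127), Kestrel→Slot 2 ($89), Larkspur→Slot 5 ($140), Nimbus→Slot 6 ($148) — total 117+127+89+140+148 = $621.
Row-greedy (each advertiser in turn takes its best remaining slot) gives $458, worse by 163.
No other one-to-one assignment exceeds $621.

Max total: $621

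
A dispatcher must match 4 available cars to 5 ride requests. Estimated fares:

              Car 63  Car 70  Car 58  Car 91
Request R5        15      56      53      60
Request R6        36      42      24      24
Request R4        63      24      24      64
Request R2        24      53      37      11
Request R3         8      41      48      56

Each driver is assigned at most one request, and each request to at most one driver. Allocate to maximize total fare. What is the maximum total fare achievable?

Maximum total: $225

Optimal: Car 63→Request R4 ($63), Car 70→Request R2 ($53), Car 58→Request R5 ($53), Car 91→Request R3 ($56) — total 63+53+53+56 = $225.
Row-greedy (each driver in turn takes its best remaining request) gives $191, worse by 34.
Next-best assignment: Car 63→Request R4, Car 70→Request R2, Car 58→Request R3, Car 91→Request R5 = $224.
Checked against all permutations: $225 is optimal.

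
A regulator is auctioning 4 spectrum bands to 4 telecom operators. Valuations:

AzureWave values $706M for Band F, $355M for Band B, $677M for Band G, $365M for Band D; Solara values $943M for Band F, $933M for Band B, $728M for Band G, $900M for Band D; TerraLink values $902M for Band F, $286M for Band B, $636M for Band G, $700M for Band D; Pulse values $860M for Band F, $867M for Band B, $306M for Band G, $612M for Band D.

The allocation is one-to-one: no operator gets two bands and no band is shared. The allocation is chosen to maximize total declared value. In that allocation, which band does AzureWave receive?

AzureWave receives Band G.

Optimal: AzureWave→Band G ($677M), Solara→Band D ($900M), TerraLink→Band F ($902M), Pulse→Band B ($867M) — total 677+900+902+867 = $3346M.
Every other assignment is strictly worse.
AzureWave's own top band is Band F ($706M), but forcing AzureWave→Band F and reassigning the rest optimally gives only $3109M — worse by 237.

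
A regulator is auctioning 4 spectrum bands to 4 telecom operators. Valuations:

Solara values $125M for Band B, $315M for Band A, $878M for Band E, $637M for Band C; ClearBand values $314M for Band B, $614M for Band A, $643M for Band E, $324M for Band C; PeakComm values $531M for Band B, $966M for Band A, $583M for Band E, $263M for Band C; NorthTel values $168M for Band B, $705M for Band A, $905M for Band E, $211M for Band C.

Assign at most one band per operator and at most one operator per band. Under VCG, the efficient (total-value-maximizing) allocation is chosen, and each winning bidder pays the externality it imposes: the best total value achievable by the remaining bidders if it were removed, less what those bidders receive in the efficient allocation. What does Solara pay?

Efficient allocation: Solara→Band C ($637M), ClearBand→Band B ($314M), PeakComm→Band A ($966M), NorthTel→Band E ($905M); total welfare W = $2822M.
Solara receives Band C at value $637M, so the others get W − 637 = $2185M.
Without Solara: best allocation of the remaining 3 bidders over all 4 bands is ClearBand→Band C ($324M), PeakComm→Band A ($966M), NorthTel→Band E ($905M), total $2195M.
VCG payment = (others' best without Solara) − (others' welfare with Solara) = 2195 − 2185 = $10M.

Solara pays $10M.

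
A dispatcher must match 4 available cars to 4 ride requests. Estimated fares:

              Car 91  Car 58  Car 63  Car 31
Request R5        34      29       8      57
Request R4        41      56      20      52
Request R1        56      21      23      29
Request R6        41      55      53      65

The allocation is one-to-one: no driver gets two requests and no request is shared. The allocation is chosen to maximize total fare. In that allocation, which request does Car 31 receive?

Optimal: Car 91→Request R1 ($56), Car 58→Request R4 ($56), Car 63→Request R6 ($53), Car 31→Request R5 ($57) — total 56+56+53+57 = $222.
Next-best assignment: Car 91→Request R1, Car 58→Request R5, Car 63→Request R6, Car 31→Request R4 = $190.
Car 31's own top request is Request R6 ($65), but forcing Car 31→Request R6 and reassigning the rest optimally gives only $185 — worse by 37.

Car 31 receives Request R5.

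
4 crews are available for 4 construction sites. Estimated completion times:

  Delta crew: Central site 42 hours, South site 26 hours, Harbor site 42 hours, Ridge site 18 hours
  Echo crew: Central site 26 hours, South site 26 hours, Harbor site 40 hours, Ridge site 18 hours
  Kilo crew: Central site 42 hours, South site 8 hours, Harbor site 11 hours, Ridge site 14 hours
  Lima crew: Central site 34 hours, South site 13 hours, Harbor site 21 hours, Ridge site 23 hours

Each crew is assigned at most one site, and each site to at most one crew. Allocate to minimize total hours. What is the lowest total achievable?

Optimal: Delta crew→Ridge site (18 hours), Echo crew→Central site (26 hours), Kilo crew→Harbor site (11 hours), Lima crew→South site (13 hours) — total 18+26+11+13 = 68 hours.
Column-greedy (each site in turn goes to its cheapest remaining crew) gives 73 hours, worse by 5.
Next-best assignment: Delta crew→Ridge site, Echo crew→Central site, Kilo crew→South site, Lima crew→Harbor site = 73 hours.

Minimum total: 68 hours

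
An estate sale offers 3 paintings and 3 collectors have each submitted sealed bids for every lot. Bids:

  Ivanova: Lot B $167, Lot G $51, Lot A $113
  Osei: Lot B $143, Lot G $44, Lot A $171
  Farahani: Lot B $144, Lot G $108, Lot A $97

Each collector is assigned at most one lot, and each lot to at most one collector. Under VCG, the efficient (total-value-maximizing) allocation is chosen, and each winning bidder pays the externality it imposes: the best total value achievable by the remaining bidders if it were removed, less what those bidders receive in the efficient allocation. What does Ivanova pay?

Ivanova pays $36.

Efficient allocation: Ivanova→Lot B ($167), Osei→Lot A ($171), Farahani→Lot G ($108); total welfare W = $446.
Ivanova receives Lot B at value $167, so the others get W − 167 = $279.
Without Ivanova: best allocation of the remaining 2 bidders over all 3 lots is Osei→Lot A ($171), Farahani→Lot B ($144), total $315.
VCG payment = (others' best without Ivanova) − (others' welfare with Ivanova) = 315 − 279 = $36.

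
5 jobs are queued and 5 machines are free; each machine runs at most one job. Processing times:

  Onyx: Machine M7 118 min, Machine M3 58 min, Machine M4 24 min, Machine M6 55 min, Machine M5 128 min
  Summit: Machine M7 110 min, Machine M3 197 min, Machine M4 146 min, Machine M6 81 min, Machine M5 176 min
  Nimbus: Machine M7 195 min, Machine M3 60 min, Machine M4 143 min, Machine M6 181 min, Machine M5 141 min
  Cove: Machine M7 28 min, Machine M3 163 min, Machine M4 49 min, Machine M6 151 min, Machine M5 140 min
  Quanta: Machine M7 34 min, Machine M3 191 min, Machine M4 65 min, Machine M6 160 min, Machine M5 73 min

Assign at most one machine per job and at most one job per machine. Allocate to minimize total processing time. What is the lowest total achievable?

This is the linear assignment problem.
Optimal: Onyx→Machine M4 (24 min), Summit→Machine M6 (81 min), Nimbus→Machine M3 (60 min), Cove→Machine M7 (28 min), Quanta→Machine M5 (73 min) — total 24+81+60+28+73 = 266 min.
Column-greedy (each machine in turn goes to its cheapest remaining job) gives 373 min, worse by 107.
Swapping Onyx↔Summit (Onyx→Machine M6 55 min, Summit→Machine M4 146 min) adds 96.
Checked against all permutations: 266 min is optimal.

Min total: 266 min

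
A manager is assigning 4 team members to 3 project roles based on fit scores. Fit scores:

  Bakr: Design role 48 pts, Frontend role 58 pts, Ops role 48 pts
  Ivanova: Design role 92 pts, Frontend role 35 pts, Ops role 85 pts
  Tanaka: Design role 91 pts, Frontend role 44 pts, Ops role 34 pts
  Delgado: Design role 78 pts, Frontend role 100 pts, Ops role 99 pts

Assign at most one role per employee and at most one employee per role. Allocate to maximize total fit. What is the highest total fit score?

Max total: 276 pts

Optimal: Tanaka→Design role (91 pts), Delgado→Frontend role (100 pts), Ivanova→Ops role (85 pts) — total 91+100+85 = 276 pts.
Column-greedy (each role in turn goes to its best remaining employee) gives 240 pts, worse by 36.
No other one-to-one assignment exceeds 276 pts.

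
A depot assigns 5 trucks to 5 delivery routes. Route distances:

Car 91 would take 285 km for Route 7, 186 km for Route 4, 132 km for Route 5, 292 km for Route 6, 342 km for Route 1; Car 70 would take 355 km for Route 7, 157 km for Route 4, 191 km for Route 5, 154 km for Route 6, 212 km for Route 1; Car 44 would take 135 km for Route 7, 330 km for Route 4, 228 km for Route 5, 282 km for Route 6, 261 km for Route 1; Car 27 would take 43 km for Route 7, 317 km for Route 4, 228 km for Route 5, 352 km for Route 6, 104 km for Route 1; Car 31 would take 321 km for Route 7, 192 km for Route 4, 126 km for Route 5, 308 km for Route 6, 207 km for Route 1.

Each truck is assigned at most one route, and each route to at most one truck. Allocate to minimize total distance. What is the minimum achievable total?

Optimal: Car 91→Route 4 (186 km), Car 70→Route 6 (154 km), Car 44→Route 7 (135 km), Car 27→Route 1 (104 km), Car 31→Route 5 (126 km) — total 186+154+135+104+126 = 705 km.
Next-best assignment: Car 91→Route 5, Car 70→Route 6, Car 44→Route 7, Car 27→Route 1, Car 31→Route 4 = 717 km.
Swapping Car 70↔Car 31 (Car 70→Route 5 191 km, Car 31→Route 6 308 km) adds 219.
Every other assignment is strictly worse.

Min total: 705 km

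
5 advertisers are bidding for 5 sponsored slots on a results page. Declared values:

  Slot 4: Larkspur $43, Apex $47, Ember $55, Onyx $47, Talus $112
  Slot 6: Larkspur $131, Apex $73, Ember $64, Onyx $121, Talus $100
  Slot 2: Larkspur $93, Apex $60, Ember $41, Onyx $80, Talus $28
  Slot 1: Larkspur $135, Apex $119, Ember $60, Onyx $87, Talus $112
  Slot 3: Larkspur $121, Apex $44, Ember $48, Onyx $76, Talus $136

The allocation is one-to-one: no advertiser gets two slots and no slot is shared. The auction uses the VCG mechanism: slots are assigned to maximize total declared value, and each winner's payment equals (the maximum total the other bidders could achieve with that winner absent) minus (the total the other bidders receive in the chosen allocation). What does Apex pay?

Efficient allocation: Larkspur→Slot 2 ($93), Apex→Slot 1 ($119), Ember→Slot 4 ($55), Onyx→Slot 6 ($121), Talus→Slot 3 ($136); total welfare W = $524.
Apex receives Slot 1 at value $119, so the others get W − 119 = $405.
Without Apex: best allocation of the remaining 4 bidders over all 5 slots is Larkspur→Slot 1 ($135), Ember→Slot 4 ($55), Onyx→Slot 6 ($121), Talus→Slot 3 ($136), total $447.
VCG payment = (others' best without Apex) − (others' welfare with Apex) = 447 − 405 = $42.

Apex pays $42.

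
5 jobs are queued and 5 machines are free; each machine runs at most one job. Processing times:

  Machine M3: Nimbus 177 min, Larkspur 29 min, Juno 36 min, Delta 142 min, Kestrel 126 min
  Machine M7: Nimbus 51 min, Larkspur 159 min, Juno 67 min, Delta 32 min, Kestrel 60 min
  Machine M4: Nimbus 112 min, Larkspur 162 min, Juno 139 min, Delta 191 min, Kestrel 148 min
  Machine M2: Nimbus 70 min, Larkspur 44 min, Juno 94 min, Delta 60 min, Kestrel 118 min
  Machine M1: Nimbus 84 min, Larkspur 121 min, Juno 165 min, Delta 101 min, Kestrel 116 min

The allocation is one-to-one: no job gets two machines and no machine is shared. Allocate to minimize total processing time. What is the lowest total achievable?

Min total: 340 min

Optimal: Nimbus→Machine M4 (112 min), Larkspur→Machine M2 (44 min), Juno→Machine M3 (36 min), Delta→Machine M7 (32 min), Kestrel→Machine M1 (116 min) — total 112+44+36+32+116 = 340 min.
Row-greedy (each job in turn takes its cheapest remaining machine) gives 423 min, worse by 83.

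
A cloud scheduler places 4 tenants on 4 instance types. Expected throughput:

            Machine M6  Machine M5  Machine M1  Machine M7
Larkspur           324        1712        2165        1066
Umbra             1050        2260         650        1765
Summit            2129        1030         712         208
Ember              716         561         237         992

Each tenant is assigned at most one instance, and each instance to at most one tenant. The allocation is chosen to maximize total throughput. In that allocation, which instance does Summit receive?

Summit receives Machine M6.

Optimal: Larkspur→Machine M1 (2165 ops/s), Umbra→Machine M5 (2260 ops/s), Summit→Machine M6 (2129 ops/s), Ember→Machine M7 (992 ops/s) — total 2165+2260+2129+992 = 7546 ops/s.
Next-best assignment: Larkspur→Machine M1, Umbra→Machine M7, Summit→Machine M6, Ember→Machine M5 = 6620 ops/s.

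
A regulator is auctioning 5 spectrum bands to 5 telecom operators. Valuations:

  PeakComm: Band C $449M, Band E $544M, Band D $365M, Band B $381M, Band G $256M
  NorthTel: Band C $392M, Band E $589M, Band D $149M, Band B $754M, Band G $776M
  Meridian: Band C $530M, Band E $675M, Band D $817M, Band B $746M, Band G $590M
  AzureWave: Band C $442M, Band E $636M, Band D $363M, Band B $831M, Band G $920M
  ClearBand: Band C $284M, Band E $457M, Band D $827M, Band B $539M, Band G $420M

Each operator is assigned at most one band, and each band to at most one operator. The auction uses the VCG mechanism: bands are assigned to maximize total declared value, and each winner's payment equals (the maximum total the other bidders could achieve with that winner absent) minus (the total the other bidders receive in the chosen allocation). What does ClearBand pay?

ClearBand pays $237M.

Efficient allocation: PeakComm→Band C ($449M), NorthTel→Band B ($754M), Meridian→Band E ($675M), AzureWave→Band G ($920M), ClearBand→Band D ($827M); total welfare W = $3625M.
ClearBand receives Band D at value $827M, so the others get W − 827 = $2798M.
Without ClearBand: best allocation of the remaining 4 bidders over all 5 bands is PeakComm→Band E ($544M), NorthTel→Band B ($754M), Meridian→Band D ($817M), AzureWave→Band G ($920M), total $3035M.
VCG payment = (others' best without ClearBand) − (others' welfare with ClearBand) = 3035 − 2798 = $237M.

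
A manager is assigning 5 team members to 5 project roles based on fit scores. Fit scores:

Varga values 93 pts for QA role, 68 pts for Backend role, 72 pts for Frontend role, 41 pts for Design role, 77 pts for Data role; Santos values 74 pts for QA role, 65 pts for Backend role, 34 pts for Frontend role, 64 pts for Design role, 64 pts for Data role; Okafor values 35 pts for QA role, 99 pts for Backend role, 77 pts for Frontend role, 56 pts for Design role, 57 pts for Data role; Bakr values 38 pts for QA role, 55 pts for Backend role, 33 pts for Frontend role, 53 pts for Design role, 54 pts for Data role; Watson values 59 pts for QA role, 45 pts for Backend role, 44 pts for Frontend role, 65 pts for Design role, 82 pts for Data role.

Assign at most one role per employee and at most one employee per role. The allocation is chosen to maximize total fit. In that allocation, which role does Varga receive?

Optimal: Varga→Frontend role (72 pts), Santos→QA role (74 pts), Okafor→Backend role (99 pts), Bakr→Design role (53 pts), Watson→Data role (82 pts) — total 72+74+99+53+82 = 380 pts.
Next-best assignment: Varga→QA role, Santos→Design role, Okafor→Backend role, Bakr→Frontend role, Watson→Data role = 371 pts.
Every other assignment is strictly worse.
Varga's own top role is QA role (93 pts), but forcing Varga→QA role and reassigning the rest optimally gives only 371 pts — worse by 9.

Varga receives Frontend role.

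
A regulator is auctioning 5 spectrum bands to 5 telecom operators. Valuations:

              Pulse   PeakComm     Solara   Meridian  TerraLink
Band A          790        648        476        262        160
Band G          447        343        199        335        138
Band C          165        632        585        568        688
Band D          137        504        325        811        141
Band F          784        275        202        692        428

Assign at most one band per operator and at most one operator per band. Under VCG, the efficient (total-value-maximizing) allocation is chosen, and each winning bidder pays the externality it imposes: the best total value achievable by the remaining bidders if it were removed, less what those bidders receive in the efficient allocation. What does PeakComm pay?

PeakComm pays $277M.

Efficient allocation: Pulse→Band F ($784M), PeakComm→Band A ($648M), Solara→Band G ($199M), Meridian→Band D ($811M), TerraLink→Band C ($688M); total welfare W = $3130M.
PeakComm receives Band A at value $648M, so the others get W − 648 = $2482M.
Without PeakComm: best allocation of the remaining 4 bidders over all 5 bands is Pulse→Band F ($784M), Solara→Band A ($476M), Meridian→Band D ($811M), TerraLink→Band C ($688M), total $2759M.
VCG payment = (others' best without PeakComm) − (others' welfare with PeakComm) = 2759 − 2482 = $277M.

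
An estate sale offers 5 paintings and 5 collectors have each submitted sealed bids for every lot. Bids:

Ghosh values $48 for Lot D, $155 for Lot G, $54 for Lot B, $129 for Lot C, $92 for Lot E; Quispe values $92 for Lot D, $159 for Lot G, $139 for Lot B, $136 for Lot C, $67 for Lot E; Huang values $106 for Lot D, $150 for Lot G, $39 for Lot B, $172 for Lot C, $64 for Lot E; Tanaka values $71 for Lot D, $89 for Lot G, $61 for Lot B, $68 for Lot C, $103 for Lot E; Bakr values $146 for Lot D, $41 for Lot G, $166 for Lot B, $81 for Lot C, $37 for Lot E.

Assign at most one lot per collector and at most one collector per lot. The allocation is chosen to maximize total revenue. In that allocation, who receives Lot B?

This is a one-to-one assignment (maximum-weight bipartite matching).
Optimal: Ghosh→Lot G ($155), Quispe→Lot B ($139), Huang→Lot C ($172), Tanaka→Lot E ($103), Bakr→Lot D ($146) — total 155+139+172+103+146 = $715.
Column-greedy (each lot in turn goes to its best remaining collector) gives $630, worse by 85.
No other one-to-one assignment exceeds $715.
Quispe's own top lot is Lot G ($159), but forcing Quispe→Lot G and reassigning the rest optimally gives only $663 — worse by 52.

Quispe receives Lot B.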